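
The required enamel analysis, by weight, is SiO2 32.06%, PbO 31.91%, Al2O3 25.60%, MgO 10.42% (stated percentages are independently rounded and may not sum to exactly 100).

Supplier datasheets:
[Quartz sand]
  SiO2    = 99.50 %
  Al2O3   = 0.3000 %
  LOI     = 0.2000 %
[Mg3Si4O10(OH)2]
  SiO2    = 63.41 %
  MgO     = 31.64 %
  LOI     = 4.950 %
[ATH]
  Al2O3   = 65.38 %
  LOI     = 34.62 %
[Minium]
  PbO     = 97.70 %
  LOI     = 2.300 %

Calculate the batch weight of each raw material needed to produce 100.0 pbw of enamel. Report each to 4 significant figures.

Values along the way appear (rounded to 4 significant figures) alongside each step — the working math maintains full precision at each step. Every reported number is rounded once only. All derived quantities, which include the yield, totals, net glass mass, four oxide percentages, LOI, are re-derived in full float precision, as given in the question or the answer, using the weight values at 100.0 pbw of glass.
Target oxide masses per 100.0 pbw enamel:
  SiO2: 32.06% × 100.0 = 32.06 pbw
  PbO: 31.91% × 100.0 = 31.91 pbw
  Al2O3: 25.60% × 100.0 = 25.60 pbw
  MgO: 10.42% × 100.0 = 10.42 pbw
A balance pass over the oxides, with the batch weights as given, per the basis as stated (every target is met by its sum given rounding of the digits):
  SiO2: 11.23·0.9950 + 32.93·0.6341 = 32.05 pbw (target 32.06 pbw)
  PbO: 32.66·0.9770 = 31.91 pbw (target 31.91 pbw)
  Al2O3: 11.23·0.003000 + 39.10·0.6538 = 25.60 pbw (target 25.60 pbw)
  MgO: 32.93·0.3164 = 10.42 pbw (target 10.42 pbw)
Auditing the glass mass value: whole batch net of LOI = 99.98 pbw (per-oxide target masses sum to 99.99 pbw; against the stated basis, 100.0 pbw — deltas are rounding alone).
Summing the batch: Σ batch = 115.9 pbw; Σ batch·LOI gives LOI loss = 15.94 pbw; as yield: glass ÷ batch → 86.25%.

Batch per 100.0 pbw enamel:
  Quartz sand: 11.23 pbw
  Mg3Si4O10(OH)2: 32.93 pbw
  ATH: 39.10 pbw
  Minium: 32.66 pbw
Total batch = 115.9 pbw; LOI loss = 15.94 pbw; yield = 86.25%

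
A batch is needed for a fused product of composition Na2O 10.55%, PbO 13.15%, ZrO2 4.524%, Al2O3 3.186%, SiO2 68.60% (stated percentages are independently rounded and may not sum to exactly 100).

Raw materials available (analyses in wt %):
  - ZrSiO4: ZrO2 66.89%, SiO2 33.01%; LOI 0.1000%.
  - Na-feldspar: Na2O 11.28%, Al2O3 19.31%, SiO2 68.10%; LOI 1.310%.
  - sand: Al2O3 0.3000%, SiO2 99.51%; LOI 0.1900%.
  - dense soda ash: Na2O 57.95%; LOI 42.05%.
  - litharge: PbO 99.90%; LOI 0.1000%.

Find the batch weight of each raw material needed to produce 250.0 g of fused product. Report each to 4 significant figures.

Batch per 250.0 g fused product:
  ZrSiO4: 16.91 g
  Na-feldspar: 39.07 g
  sand: 140.0 g
  dense soda ash: 37.91 g
  litharge: 32.91 g
Total batch = 266.8 g; LOI loss = 16.77 g; yield = 93.71%

All arithmetic maintains exact precision at every stage; values along the way are printed (rounded to four significant figures) when written out. Every reported value is rounded once only — derived quantities, which include totals, glass mass, the yield, five oxide percentages, LOI, are rebuilt at full precision, as set out in problem or answer, from the batch weights per 250.0 g of glass.
Oxide-by-oxide targets in 250.0 g fused product:
  Na2O: 10.55% × 250.0 = 26.38 g
  PbO: 13.15% × 250.0 = 32.88 g
  ZrO2: 4.524% × 250.0 = 11.31 g
  Al2O3: 3.186% × 250.0 = 7.965 g
  SiO2: 68.60% × 250.0 = 171.5 g
Balance tally, oxide-wise, per the reported batch figures, under the basis named above (target by target, the sums agree up to rounding of the answer):
  Na2O: 39.07·0.1128 + 37.91·0.5795 = 26.38 g (target 26.38 g)
  PbO: 32.91·0.9990 = 32.88 g (target 32.88 g)
  ZrO2: 16.91·0.6689 = 11.31 g (target 11.31 g)
  Al2O3: 39.07·0.1931 + 140.0·0.003000 = 7.964 g (target 7.965 g)
  SiO2: 16.91·0.3301 + 39.07·0.6810 + 140.0·0.9951 = 171.5 g (target 171.5 g)
Mass balance on the glass: whole batch net of LOI = 250.0 g (targets for the oxides total 250.0 g; basis as stated: 250.0 g — a pure rounding effect).
Batch grand total — Σ batch = 266.8 g; LOI loss = Σ batch·LOI = 16.77 g; yield, glass over the total, = 93.71%.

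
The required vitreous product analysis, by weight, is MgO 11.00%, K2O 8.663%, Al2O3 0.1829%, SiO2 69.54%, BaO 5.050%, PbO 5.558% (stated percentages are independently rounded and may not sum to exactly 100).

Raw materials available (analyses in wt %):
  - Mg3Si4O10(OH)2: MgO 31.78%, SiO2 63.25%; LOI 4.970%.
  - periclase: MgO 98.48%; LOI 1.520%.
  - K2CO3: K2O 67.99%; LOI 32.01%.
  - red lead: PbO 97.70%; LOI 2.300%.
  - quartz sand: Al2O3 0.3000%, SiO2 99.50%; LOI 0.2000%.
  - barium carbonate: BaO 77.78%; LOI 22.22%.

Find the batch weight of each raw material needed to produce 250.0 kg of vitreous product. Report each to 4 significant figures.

Batch per 250.0 kg vitreous product:
  Mg3Si4O10(OH)2: 35.09 kg
  periclase: 16.60 kg
  K2CO3: 31.85 kg
  red lead: 14.22 kg
  quartz sand: 152.4 kg
  barium carbonate: 16.23 kg
Total batch = 266.4 kg; LOI loss = 16.43 kg; yield = 93.83%

Each numeric step carries full float precision all the way through. Mid-chain values are shown with 4-significant-digit rounding on the page. A single rounding produces every reported result — the derived quantities are carried in full precision (totals, the yield, the six compositions, glass mass, ignition loss) starting from the weights at 250.0 kg of glass exactly as printed in the problem or the answer.
The oxide mass targets at 250.0 kg vitreous product:
  MgO: 11.00% × 250.0 = 27.50 kg
  K2O: 8.663% × 250.0 = 21.66 kg
  Al2O3: 0.1829% × 250.0 = 0.4572 kg
  SiO2: 69.54% × 250.0 = 173.8 kg
  BaO: 5.050% × 250.0 = 12.62 kg
  PbO: 5.558% × 250.0 = 13.90 kg
Sums-versus-targets review given the weights on record, per the basis as stated (each sum matches its target mass net of answer rounding effects):
  MgO: 35.09·0.3178 + 16.60·0.9848 = 27.50 kg (target 27.50 kg)
  K2O: 31.85·0.6799 = 21.65 kg (target 21.66 kg)
  Al2O3: 152.4·0.003000 = 0.4572 kg (target 0.4572 kg)
  SiO2: 35.09·0.6325 + 152.4·0.9950 = 173.8 kg (target 173.8 kg)
  BaO: 16.23·0.7778 = 12.62 kg (target 12.62 kg)
  PbO: 14.22·0.9770 = 13.89 kg (target 13.90 kg)
The glass-mass cross-check: net batch after ignition = 250.0 kg (targets for the oxides total 250.0 kg; the stated basis being 250.0 kg — any gap is answer rounding).
Total batch = Σ batch = 266.4 kg; the LOI term Σ batch·LOI equals 16.43 kg; the yield ratio, glass ÷ batch: 93.83%.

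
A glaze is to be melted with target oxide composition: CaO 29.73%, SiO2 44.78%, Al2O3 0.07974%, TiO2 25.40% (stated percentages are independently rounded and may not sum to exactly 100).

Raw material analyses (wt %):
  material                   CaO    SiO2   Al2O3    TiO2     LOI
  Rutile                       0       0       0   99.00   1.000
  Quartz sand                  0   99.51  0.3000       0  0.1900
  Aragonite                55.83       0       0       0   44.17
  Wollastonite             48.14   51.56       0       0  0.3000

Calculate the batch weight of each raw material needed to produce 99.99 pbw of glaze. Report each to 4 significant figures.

Batch per 99.99 pbw glaze:
  Rutile: 25.65 pbw
  Quartz sand: 26.58 pbw
  Aragonite: 22.59 pbw
  Wollastonite: 35.55 pbw
Total batch = 110.4 pbw; LOI loss = 10.39 pbw; yield = 90.58%

Values along the way appear rounded to 4 significant digits in the printout — all arithmetic keeps full float precision at each step. Every reported figure takes just one rounding. All derived quantities are carried using the weight values at 99.99 pbw of glass at full precision (four oxide percentages, totals, net glass mass, ignition loss, the yield) as given in the problem or the answer.
Oxide mass targets, per 99.99 pbw glaze:
  CaO: 29.73% × 99.99 = 29.73 pbw
  SiO2: 44.78% × 99.99 = 44.78 pbw
  Al2O3: 0.07974% × 99.99 = 0.07973 pbw
  TiO2: 25.40% × 99.99 = 25.40 pbw
Oxide-by-oxide audit working from each reported weight, for the quoted basis mass (oxide sums agree with the targets modulo rounding of the values):
  CaO: 22.59·0.5583 + 35.55·0.4814 = 29.73 pbw (target 29.73 pbw)
  SiO2: 26.58·0.9951 + 35.55·0.5156 = 44.78 pbw (target 44.78 pbw)
  Al2O3: 26.58·0.003000 = 0.07974 pbw (target 0.07973 pbw)
  TiO2: 25.65·0.9900 = 25.39 pbw (target 25.40 pbw)
Glass-mass sanity pass: Σ batch − LOI loss = 99.98 pbw (summing oxide targets gives 99.98 pbw; basis as stated: 99.99 pbw — differing by rounding only).
Total batch = Σ batch = 110.4 pbw; ignition loss, Σ(batch × LOI) = 10.39 pbw; yield = glass ÷ total batch = 90.58%.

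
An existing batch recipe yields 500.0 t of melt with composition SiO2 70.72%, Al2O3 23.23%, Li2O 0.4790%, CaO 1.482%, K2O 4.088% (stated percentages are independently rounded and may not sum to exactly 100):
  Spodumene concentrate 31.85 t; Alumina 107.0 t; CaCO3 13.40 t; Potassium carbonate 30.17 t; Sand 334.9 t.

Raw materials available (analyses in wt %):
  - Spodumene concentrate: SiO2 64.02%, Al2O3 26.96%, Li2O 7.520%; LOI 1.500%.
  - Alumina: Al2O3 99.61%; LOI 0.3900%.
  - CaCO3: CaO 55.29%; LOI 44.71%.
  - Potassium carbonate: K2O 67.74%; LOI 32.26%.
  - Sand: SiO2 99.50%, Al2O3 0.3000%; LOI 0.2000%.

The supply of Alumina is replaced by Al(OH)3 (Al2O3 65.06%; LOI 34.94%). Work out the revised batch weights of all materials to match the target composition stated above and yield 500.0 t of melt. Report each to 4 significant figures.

The working math holds exact precision at every stage; mid-chain values are displayed rounded to four significant digits between the steps — every reported figure sees exactly one rounding — the derived quantities are recomputed in full precision (the five compositions, yield, net glass mass, the totals, ignition loss) using the weight values at 500.0 t of glass exactly as printed in the problem or the answer.
Oxide-by-oxide targets in 500.0 t melt:
  SiO2: 70.72% × 500.0 = 353.6 t
  Al2O3: 23.23% × 500.0 = 116.2 t
  Li2O: 0.4790% × 500.0 = 2.395 t
  CaO: 1.482% × 500.0 = 7.410 t
  K2O: 4.088% × 500.0 = 20.44 t
Sums-versus-targets review from the weights as reported, versus the basis set out (every target is met by its sum modulo rounding of the values):
  SiO2: 31.85·0.6402 + 334.9·0.9950 = 353.6 t (target 353.6 t)
  Al2O3: 31.85·0.2696 + 163.8·0.6506 + 334.9·0.003000 = 116.2 t (target 116.2 t)
  Li2O: 31.85·0.07520 = 2.395 t (target 2.395 t)
  CaO: 13.40·0.5529 = 7.409 t (target 7.410 t)
  K2O: 30.17·0.6774 = 20.44 t (target 20.44 t)
Consistency of the glass mass: total charge less LOI = 500.0 t (oxide target masses add up to 500.0 t; the stated basis being 500.0 t — a pure rounding effect).
Batch grand total — Σ batch = 574.1 t; Σ batch·LOI gives LOI loss = 74.10 t; as yield: glass ÷ batch → 87.09%.

Revised batch per 500.0 t melt:
  Spodumene concentrate: 31.85 t
  Al(OH)3: 163.8 t
  CaCO3: 13.40 t
  Potassium carbonate: 30.17 t
  Sand: 334.9 t
Total batch = 574.1 t; LOI loss = 74.10 t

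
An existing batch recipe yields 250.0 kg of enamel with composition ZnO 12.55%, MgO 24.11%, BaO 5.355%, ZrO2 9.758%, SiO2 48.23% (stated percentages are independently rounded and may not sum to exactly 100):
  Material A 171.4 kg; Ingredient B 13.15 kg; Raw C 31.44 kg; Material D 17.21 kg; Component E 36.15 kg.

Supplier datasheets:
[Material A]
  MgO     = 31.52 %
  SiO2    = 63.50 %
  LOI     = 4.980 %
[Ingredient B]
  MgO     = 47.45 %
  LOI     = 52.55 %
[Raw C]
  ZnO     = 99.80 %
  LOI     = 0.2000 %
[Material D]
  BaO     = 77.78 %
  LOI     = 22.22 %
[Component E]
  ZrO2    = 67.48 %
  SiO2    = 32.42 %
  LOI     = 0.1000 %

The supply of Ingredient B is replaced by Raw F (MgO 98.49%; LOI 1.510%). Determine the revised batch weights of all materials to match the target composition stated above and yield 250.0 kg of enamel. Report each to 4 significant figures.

Revised batch per 250.0 kg enamel:
  Material A: 171.4 kg
  Raw F: 6.338 kg
  Raw C: 31.44 kg
  Material D: 17.21 kg
  Component E: 36.15 kg
Total batch = 262.5 kg; LOI loss = 12.55 kg

The intermediate values are displayed (rounded to 4 significant figures) on the page; full float precision is held through the solve. Each reported value takes exactly one rounding; the derived quantities, including glass mass, ignition loss, totals, yield, the five compositions, are computed from the weighed amounts for 250.0 kg of glass in full float precision, as quoted within the problem or answer text.
Target masses of each oxide per 250.0 kg enamel:
  ZnO: 12.55% × 250.0 = 31.38 kg
  MgO: 24.11% × 250.0 = 60.28 kg
  BaO: 5.355% × 250.0 = 13.39 kg
  ZrO2: 9.758% × 250.0 = 24.40 kg
  SiO2: 48.23% × 250.0 = 120.6 kg
Sums-versus-targets review from the weights as reported, for the quoted basis mass (oxide sums agree with the targets modulo rounding of the values):
  ZnO: 31.44·0.9980 = 31.38 kg (target 31.38 kg)
  MgO: 171.4·0.3152 + 6.338·0.9849 = 60.27 kg (target 60.28 kg)
  BaO: 17.21·0.7778 = 13.39 kg (target 13.39 kg)
  ZrO2: 36.15·0.6748 = 24.39 kg (target 24.40 kg)
  SiO2: 171.4·0.6350 + 36.15·0.3242 = 120.6 kg (target 120.6 kg)
Glass-mass sanity pass: total batch − LOI = 250.0 kg (summing oxide targets gives 250.0 kg; versus the stated basis of 250.0 kg — gaps are rounding artifacts).
Summing the batch: Σ batch = 262.5 kg; LOI removed, Σ of batch·LOI: 12.55 kg; yield, glass over the total, = 95.22%.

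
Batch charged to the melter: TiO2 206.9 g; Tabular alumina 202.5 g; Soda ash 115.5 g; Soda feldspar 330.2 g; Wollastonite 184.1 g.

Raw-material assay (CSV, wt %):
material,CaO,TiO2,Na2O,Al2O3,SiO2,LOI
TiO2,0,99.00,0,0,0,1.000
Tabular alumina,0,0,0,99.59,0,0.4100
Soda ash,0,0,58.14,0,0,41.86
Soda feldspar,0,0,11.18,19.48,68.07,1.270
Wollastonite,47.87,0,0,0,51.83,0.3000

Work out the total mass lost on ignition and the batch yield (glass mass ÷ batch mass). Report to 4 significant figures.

Full float precision is carried through the solve; in-progress results appear rounded to 4 significant digits at each printed step — exactly one rounding goes into every reported value — all derived quantities (the yield, ignition loss, the five compositions, totals, net glass mass) are recomputed in exact precision from the batch weights for 983.2 g of glass as they appear in the question or the answer.
Per-material ignition loss:
  TiO2: 206.9 × 0.01000 = 2.069 g
  Tabular alumina: 202.5 × 0.004100 = 0.8303 g
  Soda ash: 115.5 × 0.4186 = 48.35 g
  Soda feldspar: 330.2 × 0.01270 = 4.194 g
  Wollastonite: 184.1 × 0.003000 = 0.5523 g
Total LOI = 55.99 g
Glass = batch − LOI = 1039 − 55.99 = 983.2 g

LOI loss = 55.99 g; glass = 983.2 g; yield = 94.61%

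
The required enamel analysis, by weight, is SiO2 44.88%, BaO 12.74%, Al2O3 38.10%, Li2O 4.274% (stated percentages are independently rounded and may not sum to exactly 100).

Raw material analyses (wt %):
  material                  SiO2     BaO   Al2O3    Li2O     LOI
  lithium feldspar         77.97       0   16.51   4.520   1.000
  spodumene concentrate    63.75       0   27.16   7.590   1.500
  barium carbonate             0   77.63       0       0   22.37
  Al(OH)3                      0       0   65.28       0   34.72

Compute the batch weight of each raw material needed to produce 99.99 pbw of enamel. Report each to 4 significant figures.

Batch per 99.99 pbw enamel:
  lithium feldspar: 22.45 pbw
  spodumene concentrate: 42.94 pbw
  barium carbonate: 16.41 pbw
  Al(OH)3: 34.82 pbw
Total batch = 116.6 pbw; LOI loss = 16.63 pbw; yield = 85.74%

The working math runs at full precision in every operation — working values appear rounded to four significant digits on the page. Every reported number is rounded just once. Derived quantities (the four compositions, the totals, LOI, glass mass, yield) are computed from the batch weights for 99.99 pbw of glass at full float precision exactly as shown in either problem or answer.
Oxide-by-oxide targets in 99.99 pbw enamel:
  SiO2: 44.88% × 99.99 = 44.88 pbw
  BaO: 12.74% × 99.99 = 12.74 pbw
  Al2O3: 38.10% × 99.99 = 38.10 pbw
  Li2O: 4.274% × 99.99 = 4.274 pbw
Checking each oxide sum given the weights on record, against the basis in use (every target is met by its sum within answer rounding):
  SiO2: 22.45·0.7797 + 42.94·0.6375 = 44.88 pbw (target 44.88 pbw)
  BaO: 16.41·0.7763 = 12.74 pbw (target 12.74 pbw)
  Al2O3: 22.45·0.1651 + 42.94·0.2716 + 34.82·0.6528 = 38.10 pbw (target 38.10 pbw)
  Li2O: 22.45·0.04520 + 42.94·0.07590 = 4.274 pbw (target 4.274 pbw)
Glass-mass sanity pass: Σ batch − LOI loss = 99.99 pbw (the targets, summed, come to 99.98 pbw; stated basis 99.99 pbw — gaps are rounding artifacts).
Adding the batch up: Σ batch = 116.6 pbw; ignition loss, Σ(batch × LOI) = 16.63 pbw; the yield ratio, glass ÷ batch: 85.74%.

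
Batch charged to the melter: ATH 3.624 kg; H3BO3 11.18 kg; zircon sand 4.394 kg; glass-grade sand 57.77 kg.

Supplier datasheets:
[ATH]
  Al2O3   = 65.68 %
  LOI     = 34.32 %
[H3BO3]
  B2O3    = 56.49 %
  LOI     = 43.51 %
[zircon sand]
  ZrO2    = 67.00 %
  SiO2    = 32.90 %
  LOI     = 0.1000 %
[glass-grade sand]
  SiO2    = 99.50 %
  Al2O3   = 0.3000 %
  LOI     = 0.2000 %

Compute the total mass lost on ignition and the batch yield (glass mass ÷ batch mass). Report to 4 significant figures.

Mid-chain values are displayed rounded off to 4 significant figures between the steps; all internal work carries exact precision from first step to last — each reported number is rounded only once — the derived quantities (glass mass, LOI, the yield, the four compositions, the totals) are computed at exact precision from the batch weights for 70.74 kg of glass, as set out in problem or answer.
Ignition loss by material:
  ATH: 3.624 × 0.3432 = 1.244 kg
  H3BO3: 11.18 × 0.4351 = 4.864 kg
  zircon sand: 4.394 × 0.001000 = 0.004394 kg
  glass-grade sand: 57.77 × 0.002000 = 0.1155 kg
Total LOI = 6.228 kg
Glass = batch − LOI = 76.97 − 6.228 = 70.74 kg

LOI loss = 6.228 kg; glass = 70.74 kg; yield = 91.91%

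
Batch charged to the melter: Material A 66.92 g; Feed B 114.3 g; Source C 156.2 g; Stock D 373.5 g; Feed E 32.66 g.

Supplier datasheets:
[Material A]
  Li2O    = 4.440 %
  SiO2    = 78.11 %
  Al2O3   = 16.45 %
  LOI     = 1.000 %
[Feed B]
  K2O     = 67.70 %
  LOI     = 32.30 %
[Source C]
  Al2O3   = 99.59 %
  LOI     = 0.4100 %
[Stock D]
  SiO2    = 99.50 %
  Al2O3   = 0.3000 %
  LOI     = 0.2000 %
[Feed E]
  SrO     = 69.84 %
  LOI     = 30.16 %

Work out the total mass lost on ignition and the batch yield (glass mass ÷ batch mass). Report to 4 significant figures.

All arithmetic carries exact precision at all times. The intermediate values appear rounded to four significant digits alongside each step — each reported result undergoes a single rounding. Derived quantities, including net glass mass, the five compositions, the totals, yield, LOI, are re-derived from the batch weights on 694.8 g of glass in full float precision as they appear in problem or answer.
Per-material ignition loss:
  Material A: 66.92 × 0.01000 = 0.6692 g
  Feed B: 114.3 × 0.3230 = 36.92 g
  Source C: 156.2 × 0.004100 = 0.6404 g
  Stock D: 373.5 × 0.002000 = 0.7470 g
  Feed E: 32.66 × 0.3016 = 9.850 g
Total LOI = 48.83 g
Glass = batch − LOI = 743.6 − 48.83 = 694.8 g

LOI loss = 48.83 g; glass = 694.8 g; yield = 93.43%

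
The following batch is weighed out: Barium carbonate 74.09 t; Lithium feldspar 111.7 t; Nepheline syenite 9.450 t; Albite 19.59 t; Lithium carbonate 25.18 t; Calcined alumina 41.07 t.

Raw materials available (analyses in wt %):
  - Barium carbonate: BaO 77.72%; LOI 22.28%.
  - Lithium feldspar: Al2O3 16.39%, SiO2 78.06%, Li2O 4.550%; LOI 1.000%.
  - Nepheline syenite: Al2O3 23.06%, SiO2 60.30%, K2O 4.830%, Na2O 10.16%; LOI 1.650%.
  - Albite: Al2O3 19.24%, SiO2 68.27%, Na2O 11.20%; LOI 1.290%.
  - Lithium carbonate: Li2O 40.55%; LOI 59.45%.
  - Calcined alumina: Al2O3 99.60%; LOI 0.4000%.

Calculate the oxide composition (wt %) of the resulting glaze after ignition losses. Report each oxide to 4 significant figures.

In-progress results are shown (rounded to 4 significant figures) between the steps. Each numeric step maintains full float precision at all times. Every reported number includes exactly one rounding. The derived quantities, including LOI, the yield, glass mass, the totals, six oxide percentages, are carried using the weight values on 247.9 t of glass at exact precision, as set out in the question or the answer.
Delivered oxide masses:
  Al2O3: 111.7·0.1639 + 9.450·0.2306 + 19.59·0.1924 + 41.07·0.9960 = 65.16 t
  SiO2: 111.7·0.7806 + 9.450·0.6030 + 19.59·0.6827 = 106.3 t
  K2O: 9.450·0.04830 = 0.4564 t
  Li2O: 111.7·0.04550 + 25.18·0.4055 = 15.29 t
  BaO: 74.09·0.7772 = 57.58 t
  Na2O: 9.450·0.1016 + 19.59·0.1120 = 3.154 t
LOI: 74.09·0.2228 + 111.7·0.01000 + 9.450·0.01650 + 19.59·0.01290 + 25.18·0.5945 + 41.07·0.004000 = 33.17 t
Net of LOI, the glass mass = 281.1 − 33.17 = 247.9 t (equal to the oxide-mass sum)
wt % = oxide mass / glass mass × 100

Glass mass = 247.9 t (batch 281.1 − LOI 33.17).
Composition: Al2O3 26.28%, SiO2 42.86%, K2O 0.1841%, Li2O 6.169%, BaO 23.23%, Na2O 1.272%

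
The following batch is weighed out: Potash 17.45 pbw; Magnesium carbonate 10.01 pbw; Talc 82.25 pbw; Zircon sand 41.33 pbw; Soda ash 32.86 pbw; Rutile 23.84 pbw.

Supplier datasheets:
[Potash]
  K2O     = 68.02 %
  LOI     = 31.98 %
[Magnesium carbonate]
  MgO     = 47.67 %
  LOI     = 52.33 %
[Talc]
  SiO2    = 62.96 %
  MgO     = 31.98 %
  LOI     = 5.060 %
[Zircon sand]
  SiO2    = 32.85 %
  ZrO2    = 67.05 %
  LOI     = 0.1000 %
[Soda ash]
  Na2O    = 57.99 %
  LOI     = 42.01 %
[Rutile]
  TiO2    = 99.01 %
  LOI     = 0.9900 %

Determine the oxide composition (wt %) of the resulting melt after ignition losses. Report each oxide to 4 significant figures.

Glass mass = 178.7 pbw (batch 207.7 − LOI 29.06).
Composition: Na2O 10.66%, SiO2 36.58%, TiO2 13.21%, MgO 17.39%, ZrO2 15.51%, K2O 6.643%

The whole derivation maintains full float precision throughout — the intermediate values are shown rounded to 4 significant figures at each printed step. Every reported number is rounded once only; all derived quantities, including totals, ignition loss, glass mass, the yield, six oxide percentages, are carried using the weight values for 178.7 pbw of glass in exact precision exactly as printed in problem or answer.
Delivered oxide masses:
  Na2O: 32.86·0.5799 = 19.06 pbw
  SiO2: 82.25·0.6296 + 41.33·0.3285 = 65.36 pbw
  TiO2: 23.84·0.9901 = 23.60 pbw
  MgO: 10.01·0.4767 + 82.25·0.3198 = 31.08 pbw
  ZrO2: 41.33·0.6705 = 27.71 pbw
  K2O: 17.45·0.6802 = 11.87 pbw
LOI: 17.45·0.3198 + 10.01·0.5233 + 82.25·0.05060 + 41.33·0.001000 + 32.86·0.4201 + 23.84·0.009900 = 29.06 pbw
The glass mass, total less LOI, = 207.7 − 29.06 = 178.7 pbw (the oxide masses sum to this)
percent by weight: oxide/glass ×100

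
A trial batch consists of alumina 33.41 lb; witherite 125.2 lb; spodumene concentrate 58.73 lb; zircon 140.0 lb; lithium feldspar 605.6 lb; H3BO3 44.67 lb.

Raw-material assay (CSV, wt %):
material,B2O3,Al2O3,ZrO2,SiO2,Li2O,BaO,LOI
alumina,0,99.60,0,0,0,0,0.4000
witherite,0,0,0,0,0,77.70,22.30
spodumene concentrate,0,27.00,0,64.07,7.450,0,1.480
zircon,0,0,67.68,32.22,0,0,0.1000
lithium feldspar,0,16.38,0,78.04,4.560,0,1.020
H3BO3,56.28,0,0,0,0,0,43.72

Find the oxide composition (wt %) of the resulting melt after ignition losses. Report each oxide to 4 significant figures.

Glass mass = 952.8 lb (batch 1008 − LOI 54.77).
Composition: B2O3 2.638%, Al2O3 15.57%, ZrO2 9.944%, SiO2 58.28%, Li2O 3.357%, BaO 10.21%

All internal work carries full precision end to end — mid-chain values appear rounded to 4 significant digits alongside each step — each reported figure takes a single rounding — derived quantities, which include LOI, six oxide percentages, yield, totals, net glass mass, are re-derived in exact precision, precisely as stated by the problem or the answer, starting from the weights at 952.8 lb of glass.
Per-oxide mass from batch:
  B2O3: 44.67·0.5628 = 25.14 lb
  Al2O3: 33.41·0.9960 + 58.73·0.2700 + 605.6·0.1638 = 148.3 lb
  ZrO2: 140.0·0.6768 = 94.75 lb
  SiO2: 58.73·0.6407 + 140.0·0.3222 + 605.6·0.7804 = 555.3 lb
  Li2O: 58.73·0.07450 + 605.6·0.04560 = 31.99 lb
  BaO: 125.2·0.7770 = 97.28 lb
LOI: 33.41·0.004000 + 125.2·0.2230 + 58.73·0.01480 + 140.0·0.001000 + 605.6·0.01020 + 44.67·0.4372 = 54.77 lb
Net of LOI, the glass mass = 1008 − 54.77 = 952.8 lb (consistent with Σ oxide mass)
percent share: oxide ÷ glass, ×100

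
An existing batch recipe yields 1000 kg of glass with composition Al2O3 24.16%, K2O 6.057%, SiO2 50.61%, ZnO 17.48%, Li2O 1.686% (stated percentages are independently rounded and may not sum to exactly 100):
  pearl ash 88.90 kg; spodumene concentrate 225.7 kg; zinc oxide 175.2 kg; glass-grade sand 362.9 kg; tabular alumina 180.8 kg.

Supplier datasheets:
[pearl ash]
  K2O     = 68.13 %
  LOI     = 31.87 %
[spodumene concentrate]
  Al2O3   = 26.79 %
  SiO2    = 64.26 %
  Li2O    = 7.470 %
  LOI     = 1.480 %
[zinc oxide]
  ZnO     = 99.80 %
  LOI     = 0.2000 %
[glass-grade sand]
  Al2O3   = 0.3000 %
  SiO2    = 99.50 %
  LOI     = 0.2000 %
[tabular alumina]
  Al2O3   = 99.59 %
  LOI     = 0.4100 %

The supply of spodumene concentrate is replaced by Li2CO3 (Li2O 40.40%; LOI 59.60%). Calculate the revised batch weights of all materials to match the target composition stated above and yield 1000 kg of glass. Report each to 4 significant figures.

Intermediates are printed, with 4-significant-digit rounding, in the printout; all arithmetic maintains full float precision in every operation. Exactly one rounding lands on each reported result; all derived quantities are recomputed at full precision (glass mass, the totals, LOI, yield, the five compositions) from the batch weights on 1000 kg of glass, precisely as stated by problem or answer.
Oxide mass targets, per 1000 kg glass:
  Al2O3: 24.16% × 1000 = 241.6 kg
  K2O: 6.057% × 1000 = 60.57 kg
  SiO2: 50.61% × 1000 = 506.1 kg
  ZnO: 17.48% × 1000 = 174.8 kg
  Li2O: 1.686% × 1000 = 16.86 kg
Balance tally, oxide-wise, per the reported batch figures, relative to the basis at hand (oxide sums agree with the targets within answer rounding):
  Al2O3: 508.6·0.003000 + 241.1·0.9959 = 241.6 kg (target 241.6 kg)
  K2O: 88.90·0.6813 = 60.57 kg (target 60.57 kg)
  SiO2: 508.6·0.9950 = 506.1 kg (target 506.1 kg)
  ZnO: 175.2·0.9980 = 174.8 kg (target 174.8 kg)
  Li2O: 41.73·0.4040 = 16.86 kg (target 16.86 kg)
Glass-mass bookkeeping: net batch after ignition = 1000 kg (the Σ of target masses is 999.9 kg; the stated basis being 1000 kg — a pure rounding effect).
Summing the batch: Σ batch = 1056 kg; loss to ignition Σ batch·LOI = 55.56 kg; yield = glass ÷ total batch = 94.74%.

Revised batch per 1000 kg glass:
  pearl ash: 88.90 kg
  Li2CO3: 41.73 kg
  zinc oxide: 175.2 kg
  glass-grade sand: 508.6 kg
  tabular alumina: 241.1 kg
Total batch = 1056 kg; LOI loss = 55.56 kg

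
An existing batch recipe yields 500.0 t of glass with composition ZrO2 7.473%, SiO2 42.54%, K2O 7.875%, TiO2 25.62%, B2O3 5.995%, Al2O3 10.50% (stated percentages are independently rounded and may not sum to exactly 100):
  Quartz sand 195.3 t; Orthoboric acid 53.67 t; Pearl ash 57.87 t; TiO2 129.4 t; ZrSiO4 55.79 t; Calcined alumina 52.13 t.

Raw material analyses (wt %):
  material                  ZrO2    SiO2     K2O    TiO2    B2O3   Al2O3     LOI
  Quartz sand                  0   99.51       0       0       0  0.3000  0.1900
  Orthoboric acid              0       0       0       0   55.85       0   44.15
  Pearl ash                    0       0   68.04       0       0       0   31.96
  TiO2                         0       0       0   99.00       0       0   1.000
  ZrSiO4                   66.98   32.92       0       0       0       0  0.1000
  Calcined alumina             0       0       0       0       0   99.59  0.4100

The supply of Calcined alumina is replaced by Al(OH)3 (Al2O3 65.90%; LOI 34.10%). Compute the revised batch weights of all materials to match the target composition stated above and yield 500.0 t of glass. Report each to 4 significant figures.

Revised batch per 500.0 t glass:
  Quartz sand: 195.3 t
  Orthoboric acid: 53.67 t
  Pearl ash: 57.87 t
  TiO2: 129.4 t
  ZrSiO4: 55.79 t
  Al(OH)3: 78.78 t
Total batch = 570.8 t; LOI loss = 70.78 t

Intermediates are printed (rounded to four significant digits) when written out; the working math keeps full float precision throughout — each reported number includes exactly one rounding — all derived quantities are rebuilt from the weighed amounts per 500.0 t of glass in exact precision (net glass mass, LOI, six oxide percentages, the yield, totals) as they appear in the problem or the answer.
Oxide mass targets, per 500.0 t glass:
  ZrO2: 7.473% × 500.0 = 37.36 t
  SiO2: 42.54% × 500.0 = 212.7 t
  K2O: 7.875% × 500.0 = 39.38 t
  TiO2: 25.62% × 500.0 = 128.1 t
  B2O3: 5.995% × 500.0 = 29.98 t
  Al2O3: 10.50% × 500.0 = 52.50 t
Verifying the oxide balance using the reported weights, under the basis named above (sum by sum, the targets are met within answer rounding):
  ZrO2: 55.79·0.6698 = 37.37 t (target 37.36 t)
  SiO2: 195.3·0.9951 + 55.79·0.3292 = 212.7 t (target 212.7 t)
  K2O: 57.87·0.6804 = 39.37 t (target 39.38 t)
  TiO2: 129.4·0.9900 = 128.1 t (target 128.1 t)
  B2O3: 53.67·0.5585 = 29.97 t (target 29.98 t)
  Al2O3: 195.3·0.003000 + 78.78·0.6590 = 52.50 t (target 52.50 t)
Consistency of the glass mass: total charge less LOI = 500.0 t (oxide target masses add up to 500.0 t; basis as stated: 500.0 t — differing by rounding only).
Batch grand total — Σ batch = 570.8 t; loss to ignition Σ batch·LOI = 70.78 t; the yield ratio, glass ÷ batch: 87.60%.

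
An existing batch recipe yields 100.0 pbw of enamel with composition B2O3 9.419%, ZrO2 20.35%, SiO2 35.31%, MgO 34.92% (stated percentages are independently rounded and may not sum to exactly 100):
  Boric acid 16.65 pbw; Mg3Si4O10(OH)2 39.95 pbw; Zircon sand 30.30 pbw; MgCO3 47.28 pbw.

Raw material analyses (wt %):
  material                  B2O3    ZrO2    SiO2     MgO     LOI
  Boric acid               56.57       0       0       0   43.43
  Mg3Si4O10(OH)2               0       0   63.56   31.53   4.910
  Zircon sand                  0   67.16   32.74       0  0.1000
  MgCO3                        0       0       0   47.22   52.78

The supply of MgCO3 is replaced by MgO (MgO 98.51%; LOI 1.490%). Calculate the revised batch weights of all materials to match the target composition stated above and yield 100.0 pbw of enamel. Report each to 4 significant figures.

Revised batch per 100.0 pbw enamel:
  Boric acid: 16.65 pbw
  Mg3Si4O10(OH)2: 39.95 pbw
  Zircon sand: 30.30 pbw
  MgO: 22.66 pbw
Total batch = 109.6 pbw; LOI loss = 9.561 pbw

In-progress results are shown, with 4-significant-figure rounding, at each printed step — the working math carries full precision through every step. Each reported result is rounded once only; all derived quantities are re-derived in full float precision (the totals, glass mass, ignition loss, the yield, the four compositions) starting from the weights per 100.0 pbw of glass, exactly as shown in the problem or the answer.
Target oxide masses per 100.0 pbw enamel:
  B2O3: 9.419% × 100.0 = 9.419 pbw
  ZrO2: 20.35% × 100.0 = 20.35 pbw
  SiO2: 35.31% × 100.0 = 35.31 pbw
  MgO: 34.92% × 100.0 = 34.92 pbw
Verifying the oxide balance working from each reported weight, at the basis given (summed amounts equal target values modulo rounding of the values):
  B2O3: 16.65·0.5657 = 9.419 pbw (target 9.419 pbw)
  ZrO2: 30.30·0.6716 = 20.35 pbw (target 20.35 pbw)
  SiO2: 39.95·0.6356 + 30.30·0.3274 = 35.31 pbw (target 35.31 pbw)
  MgO: 39.95·0.3153 + 22.66·0.9851 = 34.92 pbw (target 34.92 pbw)
Auditing the glass mass value: whole batch net of LOI = 100.0 pbw (summing oxide targets gives 100.0 pbw; versus the stated basis of 100.0 pbw — any gap is answer rounding).
Total batch = Σ batch = 109.6 pbw; the LOI term Σ batch·LOI equals 9.561 pbw; yield = glass ÷ total batch = 91.27%.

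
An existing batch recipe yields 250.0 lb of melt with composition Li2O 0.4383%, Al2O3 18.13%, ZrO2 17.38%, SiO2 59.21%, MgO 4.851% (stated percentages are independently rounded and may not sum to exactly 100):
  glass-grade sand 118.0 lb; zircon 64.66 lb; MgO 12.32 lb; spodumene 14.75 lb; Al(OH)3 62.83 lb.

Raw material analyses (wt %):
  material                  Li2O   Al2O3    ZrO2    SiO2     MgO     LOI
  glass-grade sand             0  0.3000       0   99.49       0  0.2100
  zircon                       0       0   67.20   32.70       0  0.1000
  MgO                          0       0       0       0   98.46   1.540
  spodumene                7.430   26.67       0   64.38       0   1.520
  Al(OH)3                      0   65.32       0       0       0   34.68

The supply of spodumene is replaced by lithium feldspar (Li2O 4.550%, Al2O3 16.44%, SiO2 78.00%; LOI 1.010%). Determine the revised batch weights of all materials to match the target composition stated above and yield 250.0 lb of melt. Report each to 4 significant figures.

Revised batch per 250.0 lb melt:
  glass-grade sand: 108.7 lb
  zircon: 64.66 lb
  MgO: 12.32 lb
  lithium feldspar: 24.08 lb
  Al(OH)3: 62.83 lb
Total batch = 272.6 lb; LOI loss = 22.52 lb

Every computation carries full precision in every operation — mid-chain values are displayed, rounded to four significant figures, at each printed step. Each reported result is rounded once only — derived quantities are recomputed at full float precision (net glass mass, the totals, the yield, five oxide percentages, ignition loss) using the weight values on 250.0 lb of glass exactly as printed in question or answer.
Oxide mass targets, per 250.0 lb melt:
  Li2O: 0.4383% × 250.0 = 1.096 lb
  Al2O3: 18.13% × 250.0 = 45.32 lb
  ZrO2: 17.38% × 250.0 = 43.45 lb
  SiO2: 59.21% × 250.0 = 148.0 lb
  MgO: 4.851% × 250.0 = 12.13 lb
Sums-versus-targets review per the reported batch figures, versus the basis set out (sums match the target masses exact up to rounding of places):
  Li2O: 24.08·0.04550 = 1.096 lb (target 1.096 lb)
  Al2O3: 108.7·0.003000 + 24.08·0.1644 + 62.83·0.6532 = 45.33 lb (target 45.32 lb)
  ZrO2: 64.66·0.6720 = 43.45 lb (target 43.45 lb)
  SiO2: 108.7·0.9949 + 64.66·0.3270 + 24.08·0.7800 = 148.1 lb (target 148.0 lb)
  MgO: 12.32·0.9846 = 12.13 lb (target 12.13 lb)
Consistency of the glass mass: batch Σ − ignition loss = 250.1 lb (per-oxide target masses sum to 250.0 lb; with the basis standing at 250.0 lb — deltas are rounding alone).
Batch grand total — Σ batch = 272.6 lb; Σ batch·LOI gives LOI loss = 22.52 lb; the yield ratio, glass ÷ batch: 91.74%.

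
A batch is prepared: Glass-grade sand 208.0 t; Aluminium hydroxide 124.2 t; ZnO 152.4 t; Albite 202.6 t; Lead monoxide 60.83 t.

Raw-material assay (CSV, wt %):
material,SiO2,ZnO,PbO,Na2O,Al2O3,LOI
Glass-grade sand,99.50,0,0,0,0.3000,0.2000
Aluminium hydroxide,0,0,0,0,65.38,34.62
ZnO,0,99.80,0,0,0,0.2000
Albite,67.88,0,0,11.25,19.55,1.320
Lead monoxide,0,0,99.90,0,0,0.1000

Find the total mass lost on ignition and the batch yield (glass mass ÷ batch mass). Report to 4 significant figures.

Values along the way appear with 4-significant-figure rounding within the worked lines — all arithmetic maintains exact precision throughout — exactly one rounding is applied to each reported figure. Derived quantities, which include yield, totals, glass mass, the five compositions, ignition loss, are computed in exact precision, as given in the question or the answer, starting from the weights at 701.6 t of glass.
Loss on ignition, line by line:
  Glass-grade sand: 208.0 × 0.002000 = 0.4160 t
  Aluminium hydroxide: 124.2 × 0.3462 = 43.00 t
  ZnO: 152.4 × 0.002000 = 0.3048 t
  Albite: 202.6 × 0.01320 = 2.674 t
  Lead monoxide: 60.83 × 0.001000 = 0.06083 t
Total LOI = 46.45 t
Glass = batch − LOI = 748.0 − 46.45 = 701.6 t

LOI loss = 46.45 t; glass = 701.6 t; yield = 93.79%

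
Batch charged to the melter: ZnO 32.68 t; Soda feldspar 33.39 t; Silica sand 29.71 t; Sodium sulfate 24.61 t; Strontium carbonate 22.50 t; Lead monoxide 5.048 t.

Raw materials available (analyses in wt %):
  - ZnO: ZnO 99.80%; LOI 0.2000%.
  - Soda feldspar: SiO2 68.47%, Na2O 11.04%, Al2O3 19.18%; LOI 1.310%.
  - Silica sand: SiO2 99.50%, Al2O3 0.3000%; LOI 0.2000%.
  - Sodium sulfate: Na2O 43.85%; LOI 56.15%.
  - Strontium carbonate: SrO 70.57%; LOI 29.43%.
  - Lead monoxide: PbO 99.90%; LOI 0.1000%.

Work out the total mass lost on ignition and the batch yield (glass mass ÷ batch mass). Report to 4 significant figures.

The whole derivation maintains full float precision all the way through; the intermediate values are printed rounded to 4 significant digits between the steps. Exactly one rounding lands on every reported number — the derived quantities are recomputed starting from the weights per 126.9 t of glass at exact precision (the six compositions, glass mass, LOI, totals, the yield) as they appear in the question or the answer.
Loss on ignition, line by line:
  ZnO: 32.68 × 0.002000 = 0.06536 t
  Soda feldspar: 33.39 × 0.01310 = 0.4374 t
  Silica sand: 29.71 × 0.002000 = 0.05942 t
  Sodium sulfate: 24.61 × 0.5615 = 13.82 t
  Strontium carbonate: 22.50 × 0.2943 = 6.622 t
  Lead monoxide: 5.048 × 0.001000 = 0.005048 t
Total LOI = 21.01 t
Glass = batch − LOI = 147.9 − 21.01 = 126.9 t

LOI loss = 21.01 t; glass = 126.9 t; yield = 85.80%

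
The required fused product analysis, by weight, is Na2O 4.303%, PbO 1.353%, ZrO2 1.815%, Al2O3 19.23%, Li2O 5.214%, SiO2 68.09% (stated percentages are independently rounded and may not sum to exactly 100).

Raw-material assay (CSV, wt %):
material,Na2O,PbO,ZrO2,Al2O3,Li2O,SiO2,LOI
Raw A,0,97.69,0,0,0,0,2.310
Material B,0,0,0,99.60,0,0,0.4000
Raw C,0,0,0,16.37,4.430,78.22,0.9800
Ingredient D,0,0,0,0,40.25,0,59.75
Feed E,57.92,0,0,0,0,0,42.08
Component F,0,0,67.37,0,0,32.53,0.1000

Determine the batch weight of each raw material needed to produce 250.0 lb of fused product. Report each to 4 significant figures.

Batch per 250.0 lb fused product:
  Raw A: 3.462 lb
  Material B: 12.96 lb
  Raw C: 214.8 lb
  Ingredient D: 8.741 lb
  Feed E: 18.57 lb
  Component F: 6.735 lb
Total batch = 265.3 lb; LOI loss = 15.28 lb; yield = 94.24%

Values along the way are printed, with 4-significant-figure rounding, across the worked steps — each numeric step carries exact precision at every stage — every reported number receives exactly one rounding. The derived quantities are recomputed in full precision (the six compositions, the totals, yield, ignition loss, glass mass) starting from the weights per 250.0 lb of glass, exactly as shown in problem or answer.
Oxide mass targets, per 250.0 lb fused product:
  Na2O: 4.303% × 250.0 = 10.76 lb
  PbO: 1.353% × 250.0 = 3.382 lb
  ZrO2: 1.815% × 250.0 = 4.538 lb
  Al2O3: 19.23% × 250.0 = 48.08 lb
  Li2O: 5.214% × 250.0 = 13.04 lb
  SiO2: 68.09% × 250.0 = 170.2 lb
Checking each oxide sum with the batch weights as given, under the basis named above (sum by sum, the targets are met inside rounding margins):
  Na2O: 18.57·0.5792 = 10.76 lb (target 10.76 lb)
  PbO: 3.462·0.9769 = 3.382 lb (target 3.382 lb)
  ZrO2: 6.735·0.6737 = 4.537 lb (target 4.538 lb)
  Al2O3: 12.96·0.9960 + 214.8·0.1637 = 48.07 lb (target 48.08 lb)
  Li2O: 214.8·0.04430 + 8.741·0.4025 = 13.03 lb (target 13.04 lb)
  SiO2: 214.8·0.7822 + 6.735·0.3253 = 170.2 lb (target 170.2 lb)
Glass-mass bookkeeping: whole batch net of LOI = 250.0 lb (summing oxide targets gives 250.0 lb; the stated basis being 250.0 lb — a pure rounding effect).
Batch grand total — Σ batch = 265.3 lb; the LOI term Σ batch·LOI equals 15.28 lb; as yield: glass ÷ batch → 94.24%.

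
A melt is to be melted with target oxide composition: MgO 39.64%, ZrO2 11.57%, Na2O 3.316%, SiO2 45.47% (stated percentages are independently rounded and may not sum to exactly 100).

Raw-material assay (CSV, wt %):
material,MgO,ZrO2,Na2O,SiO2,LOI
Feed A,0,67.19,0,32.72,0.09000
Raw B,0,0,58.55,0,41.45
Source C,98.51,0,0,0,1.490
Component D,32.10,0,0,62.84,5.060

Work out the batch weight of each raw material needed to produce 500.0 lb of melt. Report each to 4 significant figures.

Values along the way are displayed rounded off to 4 significant digits as written; the whole derivation maintains exact precision end to end. Exactly one rounding lands on every reported result — all derived quantities, including the totals, the four compositions, the yield, LOI, net glass mass, are carried from the batch weights on 500.0 lb of glass at full float precision as quoted within problem or answer.
The oxide mass targets at 500.0 lb melt:
  MgO: 39.64% × 500.0 = 198.2 lb
  ZrO2: 11.57% × 500.0 = 57.85 lb
  Na2O: 3.316% × 500.0 = 16.58 lb
  SiO2: 45.47% × 500.0 = 227.4 lb
Checking each oxide sum working from each reported weight, on the stated basis (each sum matches its target mass inside rounding margins):
  MgO: 97.91·0.9851 + 317.0·0.3210 = 198.2 lb (target 198.2 lb)
  ZrO2: 86.10·0.6719 = 57.85 lb (target 57.85 lb)
  Na2O: 28.32·0.5855 = 16.58 lb (target 16.58 lb)
  SiO2: 86.10·0.3272 + 317.0·0.6284 = 227.4 lb (target 227.4 lb)
Glass-mass closure: whole batch net of LOI = 500.0 lb (the targets, summed, come to 500.0 lb; against the stated basis, 500.0 lb — deltas are rounding alone).
Batch grand total — Σ batch = 529.3 lb; ignition loss, Σ(batch × LOI) = 29.32 lb; glass ÷ batch gives a yield of 94.46%.

Batch per 500.0 lb melt:
  Feed A: 86.10 lb
  Raw B: 28.32 lb
  Source C: 97.91 lb
  Component D: 317.0 lb
Total batch = 529.3 lb; LOI loss = 29.32 lb; yield = 94.46%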